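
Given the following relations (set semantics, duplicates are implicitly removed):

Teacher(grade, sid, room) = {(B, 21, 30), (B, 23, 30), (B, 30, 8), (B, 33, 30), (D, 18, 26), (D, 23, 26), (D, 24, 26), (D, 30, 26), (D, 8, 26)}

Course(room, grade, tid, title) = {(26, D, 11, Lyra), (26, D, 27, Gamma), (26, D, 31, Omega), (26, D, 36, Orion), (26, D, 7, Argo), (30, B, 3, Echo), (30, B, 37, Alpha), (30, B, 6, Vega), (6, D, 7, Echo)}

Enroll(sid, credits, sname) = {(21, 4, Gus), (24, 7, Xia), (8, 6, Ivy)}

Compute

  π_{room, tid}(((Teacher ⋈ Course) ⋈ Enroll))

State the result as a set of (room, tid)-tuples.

{(26, 11), (26, 27), (26, 31), (26, 36), (26, 7), (30, 3), (30, 37), (30, 6)}

Teacher ⋈ Course (natural join on grade, room): {(B, 21, 30, 3, Echo), (B, 21, 30, 37, Alpha), (B, 21, 30, 6, Vega), (B, 23, 30, 3, Echo), (B, 23, 30, 37, Alpha), (B, 23, 30, 6, Vega), (B, 33, 30, 3, Echo), (B, 33, 30, 37, Alpha), (B, 33, 30, 6, Vega), (D, 18, 26, 11, Lyra), (D, 18, 26, 27, Gamma), (D, 18, 26, 31, Omega), (D, 18, 26, 36, Orion), (D, 18, 26, 7, Argo), (D, 23, 26, 11, Lyra), (D, 23, 26, 27, Gamma), (D, 23, 26, 31, Omega), (D, 23, 26, 36, Orion), (D, 23, 26, 7, Argo), (D, 24, 26, 11, Lyra), (D, 24, 26, 27, Gamma), (D, 24, 26, 31, Omega), (D, 24, 26, 36, Orion), (D, 24, 26, 7, Argo), (D, 30, 26, 11, Lyra), (D, 30, 26, 27, Gamma), (D, 30, 26, 31, Omega), (D, 30, 26, 36, Orion), (D, 30, 26, 7, Argo), (D, 8, 26, 11, Lyra), (D, 8, 26, 27, Gamma), (D, 8, 26, 31, Omega), (D, 8, 26, 36, Orion), (D, 8, 26, 7, Argo)}
(Teacher ⋈ Course) ⋈ Enroll (natural join on sid): {(B, 21, 30, 3, Echo, 4, Gus), (B, 21, 30, 37, Alpha, 4, Gus), (B, 21, 30, 6, Vega, 4, Gus), (D, 24, 26, 11, Lyra, 7, Xia), (D, 24, 26, 27, Gamma, 7, Xia), (D, 24, 26, 31, Omega, 7, Xia), (D, 24, 26, 36, Orion, 7, Xia), (D, 24, 26, 7, Argo, 7, Xia), (D, 8, 26, 11, Lyra, 6, Ivy), (D, 8, 26, 27, Gamma, 6, Ivy), (D, 8, 26, 31, Omega, 6, Ivy), (D, 8, 26, 36, Orion, 6, Ivy), (D, 8, 26, 7, Argo, 6, Ivy)}
Keep only column(s) room, tid (5 duplicate(s) eliminated): {(26, 11), (26, 27), (26, 31), (26, 36), (26, 7), (30, 3), (30, 37), (30, 6)}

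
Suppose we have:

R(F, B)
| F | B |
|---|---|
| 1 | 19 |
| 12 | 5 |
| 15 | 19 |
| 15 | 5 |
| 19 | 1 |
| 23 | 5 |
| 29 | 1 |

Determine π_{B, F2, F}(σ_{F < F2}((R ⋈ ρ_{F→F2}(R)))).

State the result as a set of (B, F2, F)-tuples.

{(1, 29, 19), (19, 15, 1), (5, 15, 12), (5, 23, 12), (5, 23, 15)}

ρ[F→F2]: schema becomes (F2, B); tuples unchanged.
Natural join on B: {(1, 19, 1), (1, 19, 15), (12, 5, 12), (12, 5, 15), (12, 5, 23), (15, 19, 1), (15, 19, 15), (15, 5, 12), (15, 5, 15), (15, 5, 23), (19, 1, 19), (19, 1, 29), (23, 5, 12), (23, 5, 15), (23, 5, 23), (29, 1, 19), (29, 1, 29)}
Apply σ_{F < F2}; surviving tuples: {(1, 19, 15), (12, 5, 15), (12, 5, 23), (15, 5, 23), (19, 1, 29)}
Keep only column(s) B, F2, F: {(1, 29, 19), (19, 15, 1), (5, 15, 12), (5, 23, 12), (5, 23, 15)}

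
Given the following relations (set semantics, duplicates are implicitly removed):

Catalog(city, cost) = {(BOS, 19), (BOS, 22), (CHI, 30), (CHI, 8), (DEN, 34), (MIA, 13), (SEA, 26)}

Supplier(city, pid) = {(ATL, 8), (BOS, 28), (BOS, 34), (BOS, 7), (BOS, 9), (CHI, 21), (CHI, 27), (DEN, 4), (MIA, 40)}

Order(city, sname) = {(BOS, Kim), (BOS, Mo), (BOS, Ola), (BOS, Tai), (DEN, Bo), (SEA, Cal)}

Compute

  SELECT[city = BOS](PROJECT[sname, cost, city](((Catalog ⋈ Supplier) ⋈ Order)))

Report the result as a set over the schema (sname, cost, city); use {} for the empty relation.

{(Kim, 19, BOS), (Kim, 22, BOS), (Mo, 19, BOS), (Mo, 22, BOS), (Ola, 19, BOS), (Ola, 22, BOS), (Tai, 19, BOS), (Tai, 22, BOS)}

Natural join on city: {(BOS, 19, 28), (BOS, 19, 34), (BOS, 19, 7), (BOS, 19, 9), (BOS, 22, 28), (BOS, 22, 34), (BOS, 22, 7), (BOS, 22, 9), (CHI, 30, 21), (CHI, 30, 27), (CHI, 8, 21), (CHI, 8, 27), (DEN, 34, 4), (MIA, 13, 40)}
Natural join on city: {(BOS, 19, 28, Kim), (BOS, 19, 28, Mo), (BOS, 19, 28, Ola), (BOS, 19, 28, Tai), (BOS, 19, 34, Kim), (BOS, 19, 34, Mo), (BOS, 19, 34, Ola), (BOS, 19, 34, Tai), (BOS, 19, 7, Kim), (BOS, 19, 7, Mo), (BOS, 19, 7, Ola), (BOS, 19, 7, Tai), (BOS, 19, 9, Kim), (BOS, 19, 9, Mo), (BOS, 19, 9, Ola), (BOS, 19, 9, Tai), (BOS, 22, 28, Kim), (BOS, 22, 28, Mo), (BOS, 22, 28, Ola), (BOS, 22, 28, Tai), (BOS, 22, 34, Kim), (BOS, 22, 34, Mo), (BOS, 22, 34, Ola), (BOS, 22, 34, Tai), (BOS, 22, 7, Kim), (BOS, 22, 7, Mo), (BOS, 22, 7, Ola), (BOS, 22, 7, Tai), (BOS, 22, 9, Kim), (BOS, 22, 9, Mo), (BOS, 22, 9, Ola), (BOS, 22, 9, Tai), (DEN, 34, 4, Bo)}
π_{sname, cost, city} gives {(Bo, 34, DEN), (Kim, 19, BOS), (Kim, 22, BOS), (Mo, 19, BOS), (Mo, 22, BOS), (Ola, 19, BOS), (Ola, 22, BOS), (Tai, 19, BOS), (Tai, 22, BOS)} (24 duplicate(s) eliminated).
Apply σ_{city = BOS}; surviving tuples: {(Kim, 19, BOS), (Kim, 22, BOS), (Mo, 19, BOS), (Mo, 22, BOS), (Ola, 19, BOS), (Ola, 22, BOS), (Tai, 19, BOS), (Tai, 22, BOS)}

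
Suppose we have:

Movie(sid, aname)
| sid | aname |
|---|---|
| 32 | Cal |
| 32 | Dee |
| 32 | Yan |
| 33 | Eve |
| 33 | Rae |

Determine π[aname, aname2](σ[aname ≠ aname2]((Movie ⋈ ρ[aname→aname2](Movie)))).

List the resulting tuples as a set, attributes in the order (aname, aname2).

{(Cal, Dee), (Cal, Yan), (Dee, Cal), (Dee, Yan), (Eve, Rae), (Rae, Eve), (Yan, Cal), (Yan, Dee)}

ρ[aname→aname2]: schema becomes (sid, aname2); tuples unchanged.
Joining Movie and ρ[aname→aname2](Movie) on sid yields {(32, Cal, Cal), (32, Cal, Dee), (32, Cal, Yan), (32, Dee, Cal), (32, Dee, Dee), (32, Dee, Yan), (32, Yan, Cal), (32, Yan, Dee), (32, Yan, Yan), (33, Eve, Eve), (33, Eve, Rae), (33, Rae, Eve), (33, Rae, Rae)}.
σ[aname ≠ aname2]: keep tuples satisfying aname ≠ aname2 → {(32, Cal, Dee), (32, Cal, Yan), (32, Dee, Cal), (32, Dee, Yan), (32, Yan, Cal), (32, Yan, Dee), (33, Eve, Rae), (33, Rae, Eve)}
π[aname, aname2]: project onto (aname, aname2) → {(Cal, Dee), (Cal, Yan), (Dee, Cal), (Dee, Yan), (Eve, Rae), (Rae, Eve), (Yan, Cal), (Yan, Dee)}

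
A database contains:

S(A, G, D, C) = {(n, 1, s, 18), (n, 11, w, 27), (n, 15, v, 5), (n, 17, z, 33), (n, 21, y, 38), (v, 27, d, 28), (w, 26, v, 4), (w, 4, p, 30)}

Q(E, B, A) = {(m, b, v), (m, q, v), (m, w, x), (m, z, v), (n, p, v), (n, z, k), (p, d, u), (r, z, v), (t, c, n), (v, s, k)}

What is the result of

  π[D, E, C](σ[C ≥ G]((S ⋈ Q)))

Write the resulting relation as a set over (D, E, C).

{(d, m, 28), (d, n, 28), (d, r, 28), (s, t, 18), (w, t, 27), (y, t, 38), (z, t, 33)}

Natural join on A: {(n, 1, s, 18, t, c), (n, 11, w, 27, t, c), (n, 15, v, 5, t, c), (n, 17, z, 33, t, c), (n, 21, y, 38, t, c), (v, 27, d, 28, m, b), (v, 27, d, 28, m, q), (v, 27, d, 28, m, z), (v, 27, d, 28, n, p), (v, 27, d, 28, r, z)}
Selection C ≥ G: {(n, 1, s, 18, t, c), (n, 11, w, 27, t, c), (n, 17, z, 33, t, c), (n, 21, y, 38, t, c), (v, 27, d, 28, m, b), (v, 27, d, 28, m, q), (v, 27, d, 28, m, z), (v, 27, d, 28, n, p), (v, 27, d, 28, r, z)}
Projecting to D, E, C (2 duplicate(s) eliminated): {(d, m, 28), (d, n, 28), (d, r, 28), (s, t, 18), (w, t, 27), (y, t, 38), (z, t, 33)}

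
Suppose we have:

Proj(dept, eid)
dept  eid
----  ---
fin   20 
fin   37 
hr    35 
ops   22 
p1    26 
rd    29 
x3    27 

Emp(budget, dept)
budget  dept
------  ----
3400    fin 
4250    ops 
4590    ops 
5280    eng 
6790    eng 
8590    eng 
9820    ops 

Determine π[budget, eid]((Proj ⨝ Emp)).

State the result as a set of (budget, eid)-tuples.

{(3400, 20), (3400, 37), (4250, 22), (4590, 22), (9820, 22)}

Proj ⋈ Emp (natural join on dept): {(fin, 20, 3400), (fin, 37, 3400), (ops, 22, 4250), (ops, 22, 4590), (ops, 22, 9820)}
π[budget, eid]: project onto (budget, eid) → {(3400, 20), (3400, 37), (4250, 22), (4590, 22), (9820, 22)}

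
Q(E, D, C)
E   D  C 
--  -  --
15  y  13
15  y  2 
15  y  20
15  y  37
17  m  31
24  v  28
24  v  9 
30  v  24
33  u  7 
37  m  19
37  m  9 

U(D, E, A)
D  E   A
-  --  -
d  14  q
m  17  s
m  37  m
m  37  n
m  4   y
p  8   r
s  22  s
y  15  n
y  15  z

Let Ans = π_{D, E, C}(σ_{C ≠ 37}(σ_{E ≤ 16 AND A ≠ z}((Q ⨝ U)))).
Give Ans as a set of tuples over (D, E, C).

Natural join on E, D: {(15, y, 13, n), (15, y, 13, z), (15, y, 2, n), (15, y, 2, z), (15, y, 20, n), (15, y, 20, z), (15, y, 37, n), (15, y, 37, z), (17, m, 31, s), (37, m, 19, m), (37, m, 19, n), (37, m, 9, m), (37, m, 9, n)}
Selection E ≤ 16 AND A ≠ z: {(15, y, 13, n), (15, y, 2, n), (15, y, 20, n), (15, y, 37, n)}
Selection C ≠ 37: {(15, y, 13, n), (15, y, 2, n), (15, y, 20, n)}
π_{D, E, C} gives {(y, 15, 13), (y, 15, 2), (y, 15, 20)}.

{(y, 15, 13), (y, 15, 2), (y, 15, 20)}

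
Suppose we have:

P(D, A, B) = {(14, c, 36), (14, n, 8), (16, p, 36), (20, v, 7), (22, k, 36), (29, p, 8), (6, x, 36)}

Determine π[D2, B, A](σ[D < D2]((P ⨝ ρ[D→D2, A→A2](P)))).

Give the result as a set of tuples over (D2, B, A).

ρ[D→D2, A→A2]: schema becomes (D2, A2, B); tuples unchanged.
Natural join on B: {(14, c, 36, 14, c), (14, c, 36, 16, p), (14, c, 36, 22, k), (14, c, 36, 6, x), (14, n, 8, 14, n), (14, n, 8, 29, p), (16, p, 36, 14, c), (16, p, 36, 16, p), (16, p, 36, 22, k), (16, p, 36, 6, x), (20, v, 7, 20, v), (22, k, 36, 14, c), (22, k, 36, 16, p), (22, k, 36, 22, k), (22, k, 36, 6, x), (29, p, 8, 14, n), (29, p, 8, 29, p), (6, x, 36, 14, c), (6, x, 36, 16, p), (6, x, 36, 22, k), (6, x, 36, 6, x)}
Selection D < D2: {(14, c, 36, 16, p), (14, c, 36, 22, k), (14, n, 8, 29, p), (16, p, 36, 22, k), (6, x, 36, 14, c), (6, x, 36, 16, p), (6, x, 36, 22, k)}
π[D2, B, A]: project onto (D2, B, A) → {(14, 36, x), (16, 36, c), (16, 36, x), (22, 36, c), (22, 36, p), (22, 36, x), (29, 8, n)}

{(14, 36, x), (16, 36, c), (16, 36, x), (22, 36, c), (22, 36, p), (22, 36, x), (29, 8, n)}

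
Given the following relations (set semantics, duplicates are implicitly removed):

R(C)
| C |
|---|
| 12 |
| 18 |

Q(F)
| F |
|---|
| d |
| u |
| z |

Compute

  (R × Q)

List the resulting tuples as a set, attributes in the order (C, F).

{(12, d), (12, u), (12, z), (18, d), (18, u), (18, z)}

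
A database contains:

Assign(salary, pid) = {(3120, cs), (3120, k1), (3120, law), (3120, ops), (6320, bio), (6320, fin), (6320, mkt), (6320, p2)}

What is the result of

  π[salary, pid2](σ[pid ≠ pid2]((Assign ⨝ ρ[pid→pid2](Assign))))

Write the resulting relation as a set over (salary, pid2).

{(3120, cs), (3120, k1), (3120, law), (3120, ops), (6320, bio), (6320, fin), (6320, mkt), (6320, p2)}

ρ[pid→pid2]: schema becomes (salary, pid2); tuples unchanged.
Natural join on salary: {(3120, cs, cs), (3120, cs, k1), (3120, cs, law), (3120, cs, ops), (3120, k1, cs), (3120, k1, k1), (3120, k1, law), (3120, k1, ops), (3120, law, cs), (3120, law, k1), (3120, law, law), (3120, law, ops), (3120, ops, cs), (3120, ops, k1), (3120, ops, law), (3120, ops, ops), (6320, bio, bio), (6320, bio, fin), (6320, bio, mkt), (6320, bio, p2), (6320, fin, bio), (6320, fin, fin), (6320, fin, mkt), (6320, fin, p2), (6320, mkt, bio), (6320, mkt, fin), (6320, mkt, mkt), (6320, mkt, p2), (6320, p2, bio), (6320, p2, fin), (6320, p2, mkt), (6320, p2, p2)}
Apply σ_{pid ≠ pid2}; surviving tuples: {(3120, cs, k1), (3120, cs, law), (3120, cs, ops), (3120, k1, cs), (3120, k1, law), (3120, k1, ops), (3120, law, cs), (3120, law, k1), (3120, law, ops), (3120, ops, cs), (3120, ops, k1), (3120, ops, law), (6320, bio, fin), (6320, bio, mkt), (6320, bio, p2), (6320, fin, bio), (6320, fin, mkt), (6320, fin, p2), (6320, mkt, bio), (6320, mkt, fin), (6320, mkt, p2), (6320, p2, bio), (6320, p2, fin), (6320, p2, mkt)}
π[salary, pid2]: project onto (salary, pid2) (16 duplicate(s) eliminated) → {(3120, cs), (3120, k1), (3120, law), (3120, ops), (6320, bio), (6320, fin), (6320, mkt), (6320, p2)}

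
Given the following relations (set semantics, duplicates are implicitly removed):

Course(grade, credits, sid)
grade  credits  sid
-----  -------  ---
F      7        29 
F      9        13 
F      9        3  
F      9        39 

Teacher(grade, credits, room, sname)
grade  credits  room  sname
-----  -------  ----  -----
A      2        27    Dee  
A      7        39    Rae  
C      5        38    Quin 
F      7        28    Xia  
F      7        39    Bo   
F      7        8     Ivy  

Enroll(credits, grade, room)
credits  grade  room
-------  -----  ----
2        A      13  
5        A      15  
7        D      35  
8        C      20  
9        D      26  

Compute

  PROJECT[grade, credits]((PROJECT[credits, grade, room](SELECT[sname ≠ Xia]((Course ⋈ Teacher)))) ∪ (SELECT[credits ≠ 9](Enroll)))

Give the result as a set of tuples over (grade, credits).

{(A, 2), (A, 5), (C, 8), (D, 7), (F, 7)}

Course ⋈ Teacher (natural join on grade, credits): {(F, 7, 29, 28, Xia), (F, 7, 29, 39, Bo), (F, 7, 29, 8, Ivy)}
Selection sname ≠ Xia: {(F, 7, 29, 39, Bo), (F, 7, 29, 8, Ivy)}
Projecting to credits, grade, room: {(7, F, 39), (7, F, 8)}
Selection credits ≠ 9: {(2, A, 13), (5, A, 15), (7, D, 35), (8, C, 20)}
Union: {(7, F, 39), (7, F, 8)} with {(2, A, 13), (5, A, 15), (7, D, 35), (8, C, 20)} → {(2, A, 13), (5, A, 15), (7, D, 35), (7, F, 39), (7, F, 8), (8, C, 20)}
Projecting to grade, credits (1 duplicate(s) eliminated): {(A, 2), (A, 5), (C, 8), (D, 7), (F, 7)}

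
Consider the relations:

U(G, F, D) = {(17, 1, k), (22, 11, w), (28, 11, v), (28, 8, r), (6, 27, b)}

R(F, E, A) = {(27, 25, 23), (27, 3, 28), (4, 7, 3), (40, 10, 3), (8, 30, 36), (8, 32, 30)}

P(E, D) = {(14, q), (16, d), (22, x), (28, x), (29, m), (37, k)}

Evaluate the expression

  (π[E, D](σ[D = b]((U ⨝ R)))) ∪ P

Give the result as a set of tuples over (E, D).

{(14, q), (16, d), (22, x), (25, b), (28, x), (29, m), (3, b), (37, k)}

Joining U and R on F yields {(28, 8, r, 30, 36), (28, 8, r, 32, 30), (6, 27, b, 25, 23), (6, 27, b, 3, 28)}.
σ[D = b]: keep tuples satisfying D = b → {(6, 27, b, 25, 23), (6, 27, b, 3, 28)}
Projecting to E, D: {(25, b), (3, b)}
Taking the union: {(14, q), (16, d), (22, x), (25, b), (28, x), (29, m), (3, b), (37, k)}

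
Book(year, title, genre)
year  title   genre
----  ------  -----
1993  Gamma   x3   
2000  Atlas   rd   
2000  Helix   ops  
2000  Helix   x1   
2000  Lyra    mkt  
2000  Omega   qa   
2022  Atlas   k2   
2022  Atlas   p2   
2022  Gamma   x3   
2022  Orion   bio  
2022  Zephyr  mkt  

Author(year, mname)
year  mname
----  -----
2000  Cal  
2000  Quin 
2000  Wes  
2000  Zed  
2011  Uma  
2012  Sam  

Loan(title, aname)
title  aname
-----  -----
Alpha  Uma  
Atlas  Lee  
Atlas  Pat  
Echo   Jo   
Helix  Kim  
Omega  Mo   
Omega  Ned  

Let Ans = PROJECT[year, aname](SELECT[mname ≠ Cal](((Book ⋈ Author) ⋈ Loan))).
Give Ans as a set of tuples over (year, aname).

{(2000, Kim), (2000, Lee), (2000, Mo), (2000, Ned), (2000, Pat)}

Book ⋈ Author (natural join on year): {(2000, Atlas, rd, Cal), (2000, Atlas, rd, Quin), (2000, Atlas, rd, Wes), (2000, Atlas, rd, Zed), (2000, Helix, ops, Cal), (2000, Helix, ops, Quin), (2000, Helix, ops, Wes), (2000, Helix, ops, Zed), (2000, Helix, x1, Cal), (2000, Helix, x1, Quin), (2000, Helix, x1, Wes), (2000, Helix, x1, Zed), (2000, Lyra, mkt, Cal), (2000, Lyra, mkt, Quin), (2000, Lyra, mkt, Wes), (2000, Lyra, mkt, Zed), (2000, Omega, qa, Cal), (2000, Omega, qa, Quin), (2000, Omega, qa, Wes), (2000, Omega, qa, Zed)}
(Book ⋈ Author) ⋈ Loan (natural join on title): {(2000, Atlas, rd, Cal, Lee), (2000, Atlas, rd, Cal, Pat), (2000, Atlas, rd, Quin, Lee), (2000, Atlas, rd, Quin, Pat), (2000, Atlas, rd, Wes, Lee), (2000, Atlas, rd, Wes, Pat), (2000, Atlas, rd, Zed, Lee), (2000, Atlas, rd, Zed, Pat), (2000, Helix, ops, Cal, Kim), (2000, Helix, ops, Quin, Kim), (2000, Helix, ops, Wes, Kim), (2000, Helix, ops, Zed, Kim), (2000, Helix, x1, Cal, Kim), (2000, Helix, x1, Quin, Kim), (2000, Helix, x1, Wes, Kim), (2000, Helix, x1, Zed, Kim), (2000, Omega, qa, Cal, Mo), (2000, Omega, qa, Cal, Ned), (2000, Omega, qa, Quin, Mo), (2000, Omega, qa, Quin, Ned), (2000, Omega, qa, Wes, Mo), (2000, Omega, qa, Wes, Ned), (2000, Omega, qa, Zed, Mo), (2000, Omega, qa, Zed, Ned)}
Selection mname ≠ Cal: {(2000, Atlas, rd, Quin, Lee), (2000, Atlas, rd, Quin, Pat), (2000, Atlas, rd, Wes, Lee), (2000, Atlas, rd, Wes, Pat), (2000, Atlas, rd, Zed, Lee), (2000, Atlas, rd, Zed, Pat), (2000, Helix, ops, Quin, Kim), (2000, Helix, ops, Wes, Kim), (2000, Helix, ops, Zed, Kim), (2000, Helix, x1, Quin, Kim), (2000, Helix, x1, Wes, Kim), (2000, Helix, x1, Zed, Kim), (2000, Omega, qa, Quin, Mo), (2000, Omega, qa, Quin, Ned), (2000, Omega, qa, Wes, Mo), (2000, Omega, qa, Wes, Ned), (2000, Omega, qa, Zed, Mo), (2000, Omega, qa, Zed, Ned)}
Projecting to year, aname (13 duplicate(s) eliminated): {(2000, Kim), (2000, Lee), (2000, Mo), (2000, Ned), (2000, Pat)}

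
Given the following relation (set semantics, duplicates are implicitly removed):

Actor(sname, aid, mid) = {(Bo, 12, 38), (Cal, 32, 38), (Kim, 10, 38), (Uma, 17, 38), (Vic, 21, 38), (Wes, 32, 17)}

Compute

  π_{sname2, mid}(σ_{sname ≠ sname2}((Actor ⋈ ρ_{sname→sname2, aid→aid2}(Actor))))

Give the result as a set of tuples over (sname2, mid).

{(Bo, 38), (Cal, 38), (Kim, 38), (Uma, 38), (Vic, 38)}

ρ[sname→sname2, aid→aid2]: schema becomes (sname2, aid2, mid); tuples unchanged.
Joining Actor and ρ_{sname→sname2, aid→aid2}(Actor) on mid yields {(Bo, 12, 38, Bo, 12), (Bo, 12, 38, Cal, 32), (Bo, 12, 38, Kim, 10), (Bo, 12, 38, Uma, 17), (Bo, 12, 38, Vic, 21), (Cal, 32, 38, Bo, 12), (Cal, 32, 38, Cal, 32), (Cal, 32, 38, Kim, 10), (Cal, 32, 38, Uma, 17), (Cal, 32, 38, Vic, 21), (Kim, 10, 38, Bo, 12), (Kim, 10, 38, Cal, 32), (Kim, 10, 38, Kim, 10), (Kim, 10, 38, Uma, 17), (Kim, 10, 38, Vic, 21), (Uma, 17, 38, Bo, 12), (Uma, 17, 38, Cal, 32), (Uma, 17, 38, Kim, 10), (Uma, 17, 38, Uma, 17), (Uma, 17, 38, Vic, 21), (Vic, 21, 38, Bo, 12), (Vic, 21, 38, Cal, 32), (Vic, 21, 38, Kim, 10), (Vic, 21, 38, Uma, 17), (Vic, 21, 38, Vic, 21), (Wes, 32, 17, Wes, 32)}.
Filtering on sname ≠ sname2 leaves {(Bo, 12, 38, Cal, 32), (Bo, 12, 38, Kim, 10), (Bo, 12, 38, Uma, 17), (Bo, 12, 38, Vic, 21), (Cal, 32, 38, Bo, 12), (Cal, 32, 38, Kim, 10), (Cal, 32, 38, Uma, 17), (Cal, 32, 38, Vic, 21), (Kim, 10, 38, Bo, 12), (Kim, 10, 38, Cal, 32), (Kim, 10, 38, Uma, 17), (Kim, 10, 38, Vic, 21), (Uma, 17, 38, Bo, 12), (Uma, 17, 38, Cal, 32), (Uma, 17, 38, Kim, 10), (Uma, 17, 38, Vic, 21), (Vic, 21, 38, Bo, 12), (Vic, 21, 38, Cal, 32), (Vic, 21, 38, Kim, 10), (Vic, 21, 38, Uma, 17)}.
π[sname2, mid]: project onto (sname2, mid) (15 duplicate(s) eliminated) → {(Bo, 38), (Cal, 38), (Kim, 38), (Uma, 38), (Vic, 38)}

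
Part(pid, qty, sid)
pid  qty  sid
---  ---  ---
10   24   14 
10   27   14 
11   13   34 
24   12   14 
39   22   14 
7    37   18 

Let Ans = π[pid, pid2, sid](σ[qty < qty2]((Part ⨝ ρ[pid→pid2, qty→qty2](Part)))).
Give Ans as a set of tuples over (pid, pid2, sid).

ρ[pid→pid2, qty→qty2]: schema becomes (pid2, qty2, sid); tuples unchanged.
Joining Part and ρ[pid→pid2, qty→qty2](Part) on sid yields {(10, 24, 14, 10, 24), (10, 24, 14, 10, 27), (10, 24, 14, 24, 12), (10, 24, 14, 39, 22), (10, 27, 14, 10, 24), (10, 27, 14, 10, 27), (10, 27, 14, 24, 12), (10, 27, 14, 39, 22), (11, 13, 34, 11, 13), (24, 12, 14, 10, 24), (24, 12, 14, 10, 27), (24, 12, 14, 24, 12), (24, 12, 14, 39, 22), (39, 22, 14, 10, 24), (39, 22, 14, 10, 27), (39, 22, 14, 24, 12), (39, 22, 14, 39, 22), (7, 37, 18, 7, 37)}.
Apply σ_{qty < qty2}; surviving tuples: {(10, 24, 14, 10, 27), (24, 12, 14, 10, 24), (24, 12, 14, 10, 27), (24, 12, 14, 39, 22), (39, 22, 14, 10, 24), (39, 22, 14, 10, 27)}
Keep only column(s) pid, pid2, sid (2 duplicate(s) eliminated): {(10, 10, 14), (24, 10, 14), (24, 39, 14), (39, 10, 14)}

{(10, 10, 14), (24, 10, 14), (24, 39, 14), (39, 10, 14)}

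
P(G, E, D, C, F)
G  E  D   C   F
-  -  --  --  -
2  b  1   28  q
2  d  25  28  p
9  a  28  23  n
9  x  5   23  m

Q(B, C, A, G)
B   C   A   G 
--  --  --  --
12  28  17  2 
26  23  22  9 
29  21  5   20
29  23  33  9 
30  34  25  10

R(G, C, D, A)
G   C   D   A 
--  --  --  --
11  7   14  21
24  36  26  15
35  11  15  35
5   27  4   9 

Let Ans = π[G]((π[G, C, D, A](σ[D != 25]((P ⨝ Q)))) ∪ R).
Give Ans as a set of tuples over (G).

Joining P and Q on G, C yields {(2, b, 1, 28, q, 12, 17), (2, d, 25, 28, p, 12, 17), (9, a, 28, 23, n, 26, 22), (9, a, 28, 23, n, 29, 33), (9, x, 5, 23, m, 26, 22), (9, x, 5, 23, m, 29, 33)}.
Selection D != 25: {(2, b, 1, 28, q, 12, 17), (9, a, 28, 23, n, 26, 22), (9, a, 28, 23, n, 29, 33), (9, x, 5, 23, m, 26, 22), (9, x, 5, 23, m, 29, 33)}
Projecting to G, C, D, A: {(2, 28, 1, 17), (9, 23, 28, 22), (9, 23, 28, 33), (9, 23, 5, 22), (9, 23, 5, 33)}
Taking the union: {(11, 7, 14, 21), (2, 28, 1, 17), (24, 36, 26, 15), (35, 11, 15, 35), (5, 27, 4, 9), (9, 23, 28, 22), (9, 23, 28, 33), (9, 23, 5, 22), (9, 23, 5, 33)}
Projecting to G (3 duplicate(s) eliminated): {11, 2, 24, 35, 5, 9}

{11, 2, 24, 35, 5, 9}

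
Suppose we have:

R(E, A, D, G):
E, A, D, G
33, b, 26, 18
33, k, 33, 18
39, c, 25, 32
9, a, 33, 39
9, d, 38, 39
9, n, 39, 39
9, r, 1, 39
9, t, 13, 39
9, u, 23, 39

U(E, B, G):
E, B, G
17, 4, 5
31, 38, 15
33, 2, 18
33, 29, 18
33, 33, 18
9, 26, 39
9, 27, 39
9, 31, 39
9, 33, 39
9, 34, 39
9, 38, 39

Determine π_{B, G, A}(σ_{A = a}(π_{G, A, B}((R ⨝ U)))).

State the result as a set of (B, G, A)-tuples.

Natural join on E, G: {(33, b, 26, 18, 2), (33, b, 26, 18, 29), (33, b, 26, 18, 33), (33, k, 33, 18, 2), (33, k, 33, 18, 29), (33, k, 33, 18, 33), (9, a, 33, 39, 26), (9, a, 33, 39, 27), (9, a, 33, 39, 31), (9, a, 33, 39, 33), (9, a, 33, 39, 34), (9, a, 33, 39, 38), (9, d, 38, 39, 26), (9, d, 38, 39, 27), (9, d, 38, 39, 31), (9, d, 38, 39, 33), (9, d, 38, 39, 34), (9, d, 38, 39, 38), (9, n, 39, 39, 26), (9, n, 39, 39, 27), (9, n, 39, 39, 31), (9, n, 39, 39, 33), (9, n, 39, 39, 34), (9, n, 39, 39, 38), (9, r, 1, 39, 26), (9, r, 1, 39, 27), (9, r, 1, 39, 31), (9, r, 1, 39, 33), (9, r, 1, 39, 34), (9, r, 1, 39, 38), (9, t, 13, 39, 26), (9, t, 13, 39, 27), (9, t, 13, 39, 31), (9, t, 13, 39, 33), (9, t, 13, 39, 34), (9, t, 13, 39, 38), (9, u, 23, 39, 26), (9, u, 23, 39, 27), (9, u, 23, 39, 31), (9, u, 23, 39, 33), (9, u, 23, 39, 34), (9, u, 23, 39, 38)}
π_{G, A, B} gives {(18, b, 2), (18, b, 29), (18, b, 33), (18, k, 2), (18, k, 29), (18, k, 33), (39, a, 26), (39, a, 27), (39, a, 31), (39, a, 33), (39, a, 34), (39, a, 38), (39, d, 26), (39, d, 27), (39, d, 31), (39, d, 33), (39, d, 34), (39, d, 38), (39, n, 26), (39, n, 27), (39, n, 31), (39, n, 33), (39, n, 34), (39, n, 38), (39, r, 26), (39, r, 27), (39, r, 31), (39, r, 33), (39, r, 34), (39, r, 38), (39, t, 26), (39, t, 27), (39, t, 31), (39, t, 33), (39, t, 34), (39, t, 38), (39, u, 26), (39, u, 27), (39, u, 31), (39, u, 33), (39, u, 34), (39, u, 38)}.
Filtering on A = a leaves {(39, a, 26), (39, a, 27), (39, a, 31), (39, a, 33), (39, a, 34), (39, a, 38)}.
π_{B, G, A} gives {(26, 39, a), (27, 39, a), (31, 39, a), (33, 39, a), (34, 39, a), (38, 39, a)}.

{(26, 39, a), (27, 39, a), (31, 39, a), (33, 39, a), (34, 39, a), (38, 39, a)}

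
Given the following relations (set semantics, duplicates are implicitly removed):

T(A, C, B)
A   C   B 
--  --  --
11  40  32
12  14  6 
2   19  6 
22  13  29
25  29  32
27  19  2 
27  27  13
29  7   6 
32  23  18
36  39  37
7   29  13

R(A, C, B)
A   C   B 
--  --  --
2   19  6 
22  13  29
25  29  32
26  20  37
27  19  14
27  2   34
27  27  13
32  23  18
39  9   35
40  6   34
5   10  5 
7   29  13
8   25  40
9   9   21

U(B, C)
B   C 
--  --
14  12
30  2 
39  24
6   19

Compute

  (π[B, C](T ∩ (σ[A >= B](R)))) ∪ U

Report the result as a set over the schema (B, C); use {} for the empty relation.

{(13, 27), (14, 12), (18, 23), (30, 2), (39, 24), (6, 19)}

σ[A >= B]: keep tuples satisfying A >= B → {(27, 19, 14), (27, 27, 13), (32, 23, 18), (39, 9, 35), (40, 6, 34), (5, 10, 5)}
Set intersection of the two operands is {(27, 27, 13), (32, 23, 18)}.
π[B, C]: project onto (B, C) → {(13, 27), (18, 23)}
Set union of the two operands is {(13, 27), (14, 12), (18, 23), (30, 2), (39, 24), (6, 19)}.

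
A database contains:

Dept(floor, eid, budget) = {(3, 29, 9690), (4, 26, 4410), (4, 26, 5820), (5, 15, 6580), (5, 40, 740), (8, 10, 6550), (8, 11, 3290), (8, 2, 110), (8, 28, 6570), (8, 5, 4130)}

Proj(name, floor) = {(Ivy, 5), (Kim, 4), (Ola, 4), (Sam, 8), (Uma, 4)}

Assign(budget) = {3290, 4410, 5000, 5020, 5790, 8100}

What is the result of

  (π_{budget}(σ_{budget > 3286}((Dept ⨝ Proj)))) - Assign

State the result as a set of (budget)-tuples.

Dept ⋈ Proj (natural join on floor): {(4, 26, 4410, Kim), (4, 26, 4410, Ola), (4, 26, 4410, Uma), (4, 26, 5820, Kim), (4, 26, 5820, Ola), (4, 26, 5820, Uma), (5, 15, 6580, Ivy), (5, 40, 740, Ivy), (8, 10, 6550, Sam), (8, 11, 3290, Sam), (8, 2, 110, Sam), (8, 28, 6570, Sam), (8, 5, 4130, Sam)}
Selection budget > 3286: {(4, 26, 4410, Kim), (4, 26, 4410, Ola), (4, 26, 4410, Uma), (4, 26, 5820, Kim), (4, 26, 5820, Ola), (4, 26, 5820, Uma), (5, 15, 6580, Ivy), (8, 10, 6550, Sam), (8, 11, 3290, Sam), (8, 28, 6570, Sam), (8, 5, 4130, Sam)}
Projecting to budget (4 duplicate(s) eliminated): {3290, 4130, 4410, 5820, 6550, 6570, 6580}
Difference: {3290, 4130, 4410, 5820, 6550, 6570, 6580} with {3290, 4410, 5000, 5020, 5790, 8100} → {4130, 5820, 6550, 6570, 6580}

{4130, 5820, 6550, 6570, 6580}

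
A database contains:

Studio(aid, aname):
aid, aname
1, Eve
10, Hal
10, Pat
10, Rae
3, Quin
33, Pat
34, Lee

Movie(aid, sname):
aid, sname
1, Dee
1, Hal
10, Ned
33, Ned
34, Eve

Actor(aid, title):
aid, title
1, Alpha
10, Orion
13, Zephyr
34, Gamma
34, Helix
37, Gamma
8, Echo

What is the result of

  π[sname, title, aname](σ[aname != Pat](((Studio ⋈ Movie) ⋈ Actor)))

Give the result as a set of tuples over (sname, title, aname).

{(Dee, Alpha, Eve), (Eve, Gamma, Lee), (Eve, Helix, Lee), (Hal, Alpha, Eve), (Ned, Orion, Hal), (Ned, Orion, Rae)}

Natural join on aid: {(1, Eve, Dee), (1, Eve, Hal), (10, Hal, Ned), (10, Pat, Ned), (10, Rae, Ned), (33, Pat, Ned), (34, Lee, Eve)}
Natural join on aid: {(1, Eve, Dee, Alpha), (1, Eve, Hal, Alpha), (10, Hal, Ned, Orion), (10, Pat, Ned, Orion), (10, Rae, Ned, Orion), (34, Lee, Eve, Gamma), (34, Lee, Eve, Helix)}
Selection aname != Pat: {(1, Eve, Dee, Alpha), (1, Eve, Hal, Alpha), (10, Hal, Ned, Orion), (10, Rae, Ned, Orion), (34, Lee, Eve, Gamma), (34, Lee, Eve, Helix)}
Projecting to sname, title, aname: {(Dee, Alpha, Eve), (Eve, Gamma, Lee), (Eve, Helix, Lee), (Hal, Alpha, Eve), (Ned, Orion, Hal), (Ned, Orion, Rae)}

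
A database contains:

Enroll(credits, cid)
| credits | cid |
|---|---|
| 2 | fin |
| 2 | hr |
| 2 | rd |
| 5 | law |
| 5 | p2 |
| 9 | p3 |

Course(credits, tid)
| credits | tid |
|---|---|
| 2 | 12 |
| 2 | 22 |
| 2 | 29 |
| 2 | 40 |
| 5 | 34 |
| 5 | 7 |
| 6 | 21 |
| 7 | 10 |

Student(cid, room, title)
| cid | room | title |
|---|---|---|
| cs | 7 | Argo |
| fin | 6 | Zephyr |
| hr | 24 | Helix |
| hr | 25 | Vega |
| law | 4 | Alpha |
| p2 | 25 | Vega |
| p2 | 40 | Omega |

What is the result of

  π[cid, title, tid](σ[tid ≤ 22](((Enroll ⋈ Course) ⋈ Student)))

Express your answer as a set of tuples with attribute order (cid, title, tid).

{(fin, Zephyr, 12), (fin, Zephyr, 22), (hr, Helix, 12), (hr, Helix, 22), (hr, Vega, 12), (hr, Vega, 22), (law, Alpha, 7), (p2, Omega, 7), (p2, Vega, 7)}

Natural join on credits: {(2, fin, 12), (2, fin, 22), (2, fin, 29), (2, fin, 40), (2, hr, 12), (2, hr, 22), (2, hr, 29), (2, hr, 40), (2, rd, 12), (2, rd, 22), (2, rd, 29), (2, rd, 40), (5, law, 34), (5, law, 7), (5, p2, 34), (5, p2, 7)}
Natural join on cid: {(2, fin, 12, 6, Zephyr), (2, fin, 22, 6, Zephyr), (2, fin, 29, 6, Zephyr), (2, fin, 40, 6, Zephyr), (2, hr, 12, 24, Helix), (2, hr, 12, 25, Vega), (2, hr, 22, 24, Helix), (2, hr, 22, 25, Vega), (2, hr, 29, 24, Helix), (2, hr, 29, 25, Vega), (2, hr, 40, 24, Helix), (2, hr, 40, 25, Vega), (5, law, 34, 4, Alpha), (5, law, 7, 4, Alpha), (5, p2, 34, 25, Vega), (5, p2, 34, 40, Omega), (5, p2, 7, 25, Vega), (5, p2, 7, 40, Omega)}
Apply σ_{tid ≤ 22}; surviving tuples: {(2, fin, 12, 6, Zephyr), (2, fin, 22, 6, Zephyr), (2, hr, 12, 24, Helix), (2, hr, 12, 25, Vega), (2, hr, 22, 24, Helix), (2, hr, 22, 25, Vega), (5, law, 7, 4, Alpha), (5, p2, 7, 25, Vega), (5, p2, 7, 40, Omega)}
π_{cid, title, tid} gives {(fin, Zephyr, 12), (fin, Zephyr, 22), (hr, Helix, 12), (hr, Helix, 22), (hr, Vega, 12), (hr, Vega, 22), (law, Alpha, 7), (p2, Omega, 7), (p2, Vega, 7)}.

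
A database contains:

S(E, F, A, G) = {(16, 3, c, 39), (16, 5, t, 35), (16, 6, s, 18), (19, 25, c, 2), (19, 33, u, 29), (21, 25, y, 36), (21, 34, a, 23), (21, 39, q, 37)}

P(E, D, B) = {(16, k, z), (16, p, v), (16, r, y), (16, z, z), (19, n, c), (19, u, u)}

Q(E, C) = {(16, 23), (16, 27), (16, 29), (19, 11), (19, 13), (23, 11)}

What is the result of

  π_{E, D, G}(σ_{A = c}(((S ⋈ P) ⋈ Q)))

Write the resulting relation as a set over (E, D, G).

{(16, k, 39), (16, p, 39), (16, r, 39), (16, z, 39), (19, n, 2), (19, u, 2)}

Joining S and P on E yields {(16, 3, c, 39, k, z), (16, 3, c, 39, p, v), (16, 3, c, 39, r, y), (16, 3, c, 39, z, z), (16, 5, t, 35, k, z), (16, 5, t, 35, p, v), (16, 5, t, 35, r, y), (16, 5, t, 35, z, z), (16, 6, s, 18, k, z), (16, 6, s, 18, p, v), (16, 6, s, 18, r, y), (16, 6, s, 18, z, z), (19, 25, c, 2, n, c), (19, 25, c, 2, u, u), (19, 33, u, 29, n, c), (19, 33, u, 29, u, u)}.
Joining (S ⋈ P) and Q on E yields {(16, 3, c, 39, k, z, 23), (16, 3, c, 39, k, z, 27), (16, 3, c, 39, k, z, 29), (16, 3, c, 39, p, v, 23), (16, 3, c, 39, p, v, 27), (16, 3, c, 39, p, v, 29), (16, 3, c, 39, r, y, 23), (16, 3, c, 39, r, y, 27), (16, 3, c, 39, r, y, 29), (16, 3, c, 39, z, z, 23), (16, 3, c, 39, z, z, 27), (16, 3, c, 39, z, z, 29), (16, 5, t, 35, k, z, 23), (16, 5, t, 35, k, z, 27), (16, 5, t, 35, k, z, 29), (16, 5, t, 35, p, v, 23), (16, 5, t, 35, p, v, 27), (16, 5, t, 35, p, v, 29), (16, 5, t, 35, r, y, 23), (16, 5, t, 35, r, y, 27), (16, 5, t, 35, r, y, 29), (16, 5, t, 35, z, z, 23), (16, 5, t, 35, z, z, 27), (16, 5, t, 35, z, z, 29), (16, 6, s, 18, k, z, 23), (16, 6, s, 18, k, z, 27), (16, 6, s, 18, k, z, 29), (16, 6, s, 18, p, v, 23), (16, 6, s, 18, p, v, 27), (16, 6, s, 18, p, v, 29), (16, 6, s, 18, r, y, 23), (16, 6, s, 18, r, y, 27), (16, 6, s, 18, r, y, 29), (16, 6, s, 18, z, z, 23), (16, 6, s, 18, z, z, 27), (16, 6, s, 18, z, z, 29), (19, 25, c, 2, n, c, 11), (19, 25, c, 2, n, c, 13), (19, 25, c, 2, u, u, 11), (19, 25, c, 2, u, u, 13), (19, 33, u, 29, n, c, 11), (19, 33, u, 29, n, c, 13), (19, 33, u, 29, u, u, 11), (19, 33, u, 29, u, u, 13)}.
Selection A = c: {(16, 3, c, 39, k, z, 23), (16, 3, c, 39, k, z, 27), (16, 3, c, 39, k, z, 29), (16, 3, c, 39, p, v, 23), (16, 3, c, 39, p, v, 27), (16, 3, c, 39, p, v, 29), (16, 3, c, 39, r, y, 23), (16, 3, c, 39, r, y, 27), (16, 3, c, 39, r, y, 29), (16, 3, c, 39, z, z, 23), (16, 3, c, 39, z, z, 27), (16, 3, c, 39, z, z, 29), (19, 25, c, 2, n, c, 11), (19, 25, c, 2, n, c, 13), (19, 25, c, 2, u, u, 11), (19, 25, c, 2, u, u, 13)}
π[E, D, G]: project onto (E, D, G) (10 duplicate(s) eliminated) → {(16, k, 39), (16, p, 39), (16, r, 39), (16, z, 39), (19, n, 2), (19, u, 2)}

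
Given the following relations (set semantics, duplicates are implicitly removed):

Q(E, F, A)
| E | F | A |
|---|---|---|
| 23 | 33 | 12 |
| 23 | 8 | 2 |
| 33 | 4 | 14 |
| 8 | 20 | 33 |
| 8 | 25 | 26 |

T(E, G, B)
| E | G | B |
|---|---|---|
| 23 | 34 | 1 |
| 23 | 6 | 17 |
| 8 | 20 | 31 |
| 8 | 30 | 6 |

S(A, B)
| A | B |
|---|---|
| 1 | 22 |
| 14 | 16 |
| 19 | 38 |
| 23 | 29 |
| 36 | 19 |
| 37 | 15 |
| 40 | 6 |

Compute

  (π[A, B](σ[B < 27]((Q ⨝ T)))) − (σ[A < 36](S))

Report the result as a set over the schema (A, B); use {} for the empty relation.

{(12, 1), (12, 17), (2, 1), (2, 17), (26, 6), (33, 6)}

Natural join on E: {(23, 33, 12, 34, 1), (23, 33, 12, 6, 17), (23, 8, 2, 34, 1), (23, 8, 2, 6, 17), (8, 20, 33, 20, 31), (8, 20, 33, 30, 6), (8, 25, 26, 20, 31), (8, 25, 26, 30, 6)}
Filtering on B < 27 leaves {(23, 33, 12, 34, 1), (23, 33, 12, 6, 17), (23, 8, 2, 34, 1), (23, 8, 2, 6, 17), (8, 20, 33, 30, 6), (8, 25, 26, 30, 6)}.
π_{A, B} gives {(12, 1), (12, 17), (2, 1), (2, 17), (26, 6), (33, 6)}.
Filtering on A < 36 leaves {(1, 22), (14, 16), (19, 38), (23, 29)}.
Taking the difference: {(12, 1), (12, 17), (2, 1), (2, 17), (26, 6), (33, 6)}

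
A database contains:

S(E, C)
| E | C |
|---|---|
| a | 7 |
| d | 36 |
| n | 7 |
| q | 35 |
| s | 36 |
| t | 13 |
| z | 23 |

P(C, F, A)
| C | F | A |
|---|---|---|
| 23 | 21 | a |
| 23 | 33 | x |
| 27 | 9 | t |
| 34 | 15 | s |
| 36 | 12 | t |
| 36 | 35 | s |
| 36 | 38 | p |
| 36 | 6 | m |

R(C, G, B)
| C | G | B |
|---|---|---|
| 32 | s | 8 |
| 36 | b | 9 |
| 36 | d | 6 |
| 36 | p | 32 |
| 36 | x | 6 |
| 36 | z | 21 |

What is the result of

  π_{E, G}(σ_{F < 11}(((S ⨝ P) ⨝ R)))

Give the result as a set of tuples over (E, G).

{(d, b), (d, d), (d, p), (d, x), (d, z), (s, b), (s, d), (s, p), (s, x), (s, z)}

S ⋈ P (natural join on C): {(d, 36, 12, t), (d, 36, 35, s), (d, 36, 38, p), (d, 36, 6, m), (s, 36, 12, t), (s, 36, 35, s), (s, 36, 38, p), (s, 36, 6, m), (z, 23, 21, a), (z, 23, 33, x)}
(S ⨝ P) ⋈ R (natural join on C): {(d, 36, 12, t, b, 9), (d, 36, 12, t, d, 6), (d, 36, 12, t, p, 32), (d, 36, 12, t, x, 6), (d, 36, 12, t, z, 21), (d, 36, 35, s, b, 9), (d, 36, 35, s, d, 6), (d, 36, 35, s, p, 32), (d, 36, 35, s, x, 6), (d, 36, 35, s, z, 21), (d, 36, 38, p, b, 9), (d, 36, 38, p, d, 6), (d, 36, 38, p, p, 32), (d, 36, 38, p, x, 6), (d, 36, 38, p, z, 21), (d, 36, 6, m, b, 9), (d, 36, 6, m, d, 6), (d, 36, 6, m, p, 32), (d, 36, 6, m, x, 6), (d, 36, 6, m, z, 21), (s, 36, 12, t, b, 9), (s, 36, 12, t, d, 6), (s, 36, 12, t, p, 32), (s, 36, 12, t, x, 6), (s, 36, 12, t, z, 21), (s, 36, 35, s, b, 9), (s, 36, 35, s, d, 6), (s, 36, 35, s, p, 32), (s, 36, 35, s, x, 6), (s, 36, 35, s, z, 21), (s, 36, 38, p, b, 9), (s, 36, 38, p, d, 6), (s, 36, 38, p, p, 32), (s, 36, 38, p, x, 6), (s, 36, 38, p, z, 21), (s, 36, 6, m, b, 9), (s, 36, 6, m, d, 6), (s, 36, 6, m, p, 32), (s, 36, 6, m, x, 6), (s, 36, 6, m, z, 21)}
Filtering on F < 11 leaves {(d, 36, 6, m, b, 9), (d, 36, 6, m, d, 6), (d, 36, 6, m, p, 32), (d, 36, 6, m, x, 6), (d, 36, 6, m, z, 21), (s, 36, 6, m, b, 9), (s, 36, 6, m, d, 6), (s, 36, 6, m, p, 32), (s, 36, 6, m, x, 6), (s, 36, 6, m, z, 21)}.
π[E, G]: project onto (E, G) → {(d, b), (d, d), (d, p), (d, x), (d, z), (s, b), (s, d), (s, p), (s, x), (s, z)}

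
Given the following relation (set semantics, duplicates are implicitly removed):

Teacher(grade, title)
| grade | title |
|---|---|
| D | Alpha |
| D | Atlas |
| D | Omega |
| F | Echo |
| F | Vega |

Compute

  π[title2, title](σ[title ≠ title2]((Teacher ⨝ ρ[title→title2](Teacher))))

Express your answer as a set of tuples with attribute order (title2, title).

ρ[title→title2]: schema becomes (grade, title2); tuples unchanged.
Teacher ⋈ ρ[title→title2](Teacher) (natural join on grade): {(D, Alpha, Alpha), (D, Alpha, Atlas), (D, Alpha, Omega), (D, Atlas, Alpha), (D, Atlas, Atlas), (D, Atlas, Omega), (D, Omega, Alpha), (D, Omega, Atlas), (D, Omega, Omega), (F, Echo, Echo), (F, Echo, Vega), (F, Vega, Echo), (F, Vega, Vega)}
Apply σ_{title ≠ title2}; surviving tuples: {(D, Alpha, Atlas), (D, Alpha, Omega), (D, Atlas, Alpha), (D, Atlas, Omega), (D, Omega, Alpha), (D, Omega, Atlas), (F, Echo, Vega), (F, Vega, Echo)}
π[title2, title]: project onto (title2, title) → {(Alpha, Atlas), (Alpha, Omega), (Atlas, Alpha), (Atlas, Omega), (Echo, Vega), (Omega, Alpha), (Omega, Atlas), (Vega, Echo)}

{(Alpha, Atlas), (Alpha, Omega), (Atlas, Alpha), (Atlas, Omega), (Echo, Vega), (Omega, Alpha), (Omega, Atlas), (Vega, Echo)}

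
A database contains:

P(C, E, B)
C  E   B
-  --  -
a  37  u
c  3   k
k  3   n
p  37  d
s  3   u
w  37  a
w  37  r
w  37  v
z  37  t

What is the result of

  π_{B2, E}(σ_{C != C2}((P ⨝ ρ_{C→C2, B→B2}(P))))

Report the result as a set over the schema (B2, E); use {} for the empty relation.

{(a, 37), (d, 37), (k, 3), (n, 3), (r, 37), (t, 37), (u, 3), (u, 37), (v, 37)}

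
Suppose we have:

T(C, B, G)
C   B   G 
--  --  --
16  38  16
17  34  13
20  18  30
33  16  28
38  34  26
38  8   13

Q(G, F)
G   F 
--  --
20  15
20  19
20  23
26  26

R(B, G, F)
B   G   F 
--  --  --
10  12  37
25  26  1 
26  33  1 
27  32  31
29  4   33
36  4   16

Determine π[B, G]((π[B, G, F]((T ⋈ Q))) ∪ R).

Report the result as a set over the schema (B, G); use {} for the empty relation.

{(10, 12), (25, 26), (26, 33), (27, 32), (29, 4), (34, 26), (36, 4)}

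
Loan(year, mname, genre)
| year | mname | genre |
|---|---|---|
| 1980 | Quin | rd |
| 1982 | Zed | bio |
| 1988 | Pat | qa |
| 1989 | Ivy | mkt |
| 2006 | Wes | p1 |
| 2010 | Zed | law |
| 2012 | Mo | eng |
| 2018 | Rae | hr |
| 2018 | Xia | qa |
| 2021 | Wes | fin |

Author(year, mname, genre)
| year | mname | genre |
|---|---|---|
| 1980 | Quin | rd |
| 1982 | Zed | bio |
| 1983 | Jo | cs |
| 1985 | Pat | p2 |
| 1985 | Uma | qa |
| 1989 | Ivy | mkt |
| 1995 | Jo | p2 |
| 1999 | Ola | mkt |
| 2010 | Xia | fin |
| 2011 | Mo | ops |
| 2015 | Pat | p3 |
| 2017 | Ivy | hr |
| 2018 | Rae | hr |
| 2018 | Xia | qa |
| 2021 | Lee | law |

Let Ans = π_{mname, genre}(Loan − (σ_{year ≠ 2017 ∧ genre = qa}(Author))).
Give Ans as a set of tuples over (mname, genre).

σ[year ≠ 2017 ∧ genre = qa]: keep tuples satisfying year ≠ 2017 ∧ genre = qa → {(1985, Uma, qa), (2018, Xia, qa)}
Taking the difference: {(1980, Quin, rd), (1982, Zed, bio), (1988, Pat, qa), (1989, Ivy, mkt), (2006, Wes, p1), (2010, Zed, law), (2012, Mo, eng), (2018, Rae, hr), (2021, Wes, fin)}
π[mname, genre]: project onto (mname, genre) → {(Ivy, mkt), (Mo, eng), (Pat, qa), (Quin, rd), (Rae, hr), (Wes, fin), (Wes, p1), (Zed, bio), (Zed, law)}

{(Ivy, mkt), (Mo, eng), (Pat, qa), (Quin, rd), (Rae, hr), (Wes, fin), (Wes, p1), (Zed, bio), (Zed, law)}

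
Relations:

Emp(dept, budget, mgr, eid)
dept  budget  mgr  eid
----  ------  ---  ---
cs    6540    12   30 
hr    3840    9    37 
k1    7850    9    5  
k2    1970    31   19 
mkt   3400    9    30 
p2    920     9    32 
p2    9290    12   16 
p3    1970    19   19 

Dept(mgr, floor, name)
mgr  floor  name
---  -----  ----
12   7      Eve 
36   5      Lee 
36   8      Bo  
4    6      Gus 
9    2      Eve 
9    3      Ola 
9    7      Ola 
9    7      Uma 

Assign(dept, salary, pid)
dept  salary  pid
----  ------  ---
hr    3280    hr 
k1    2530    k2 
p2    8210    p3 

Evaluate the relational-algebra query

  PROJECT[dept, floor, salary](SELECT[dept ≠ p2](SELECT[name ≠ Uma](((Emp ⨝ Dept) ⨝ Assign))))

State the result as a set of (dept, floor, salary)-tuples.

Joining Emp and Dept on mgr yields {(cs, 6540, 12, 30, 7, Eve), (hr, 3840, 9, 37, 2, Eve), (hr, 3840, 9, 37, 3, Ola), (hr, 3840, 9, 37, 7, Ola), (hr, 3840, 9, 37, 7, Uma), (k1, 7850, 9, 5, 2, Eve), (k1, 7850, 9, 5, 3, Ola), (k1, 7850, 9, 5, 7, Ola), (k1, 7850, 9, 5, 7, Uma), (mkt, 3400, 9, 30, 2, Eve), (mkt, 3400, 9, 30, 3, Ola), (mkt, 3400, 9, 30, 7, Ola), (mkt, 3400, 9, 30, 7, Uma), (p2, 920, 9, 32, 2, Eve), (p2, 920, 9, 32, 3, Ola), (p2, 920, 9, 32, 7, Ola), (p2, 920, 9, 32, 7, Uma), (p2, 9290, 12, 16, 7, Eve)}.
Joining (Emp ⨝ Dept) and Assign on dept yields {(hr, 3840, 9, 37, 2, Eve, 3280, hr), (hr, 3840, 9, 37, 3, Ola, 3280, hr), (hr, 3840, 9, 37, 7, Ola, 3280, hr), (hr, 3840, 9, 37, 7, Uma, 3280, hr), (k1, 7850, 9, 5, 2, Eve, 2530, k2), (k1, 7850, 9, 5, 3, Ola, 2530, k2), (k1, 7850, 9, 5, 7, Ola, 2530, k2), (k1, 7850, 9, 5, 7, Uma, 2530, k2), (p2, 920, 9, 32, 2, Eve, 8210, p3), (p2, 920, 9, 32, 3, Ola, 8210, p3), (p2, 920, 9, 32, 7, Ola, 8210, p3), (p2, 920, 9, 32, 7, Uma, 8210, p3), (p2, 9290, 12, 16, 7, Eve, 8210, p3)}.
σ[name ≠ Uma]: keep tuples satisfying name ≠ Uma → {(hr, 3840, 9, 37, 2, Eve, 3280, hr), (hr, 3840, 9, 37, 3, Ola, 3280, hr), (hr, 3840, 9, 37, 7, Ola, 3280, hr), (k1, 7850, 9, 5, 2, Eve, 2530, k2), (k1, 7850, 9, 5, 3, Ola, 2530, k2), (k1, 7850, 9, 5, 7, Ola, 2530, k2), (p2, 920, 9, 32, 2, Eve, 8210, p3), (p2, 920, 9, 32, 3, Ola, 8210, p3), (p2, 920, 9, 32, 7, Ola, 8210, p3), (p2, 9290, 12, 16, 7, Eve, 8210, p3)}
σ[dept ≠ p2]: keep tuples satisfying dept ≠ p2 → {(hr, 3840, 9, 37, 2, Eve, 3280, hr), (hr, 3840, 9, 37, 3, Ola, 3280, hr), (hr, 3840, 9, 37, 7, Ola, 3280, hr), (k1, 7850, 9, 5, 2, Eve, 2530, k2), (k1, 7850, 9, 5, 3, Ola, 2530, k2), (k1, 7850, 9, 5, 7, Ola, 2530, k2)}
π[dept, floor, salary]: project onto (dept, floor, salary) → {(hr, 2, 3280), (hr, 3, 3280), (hr, 7, 3280), (k1, 2, 2530), (k1, 3, 2530), (k1, 7, 2530)}

{(hr, 2, 3280), (hr, 3, 3280), (hr, 7, 3280), (k1, 2, 2530), (k1, 3, 2530), (k1, 7, 2530)}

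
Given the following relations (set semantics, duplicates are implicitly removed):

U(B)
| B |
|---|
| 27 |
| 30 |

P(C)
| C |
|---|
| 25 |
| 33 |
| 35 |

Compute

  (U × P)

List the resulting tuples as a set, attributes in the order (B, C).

{(27, 25), (27, 33), (27, 35), (30, 25), (30, 33), (30, 35)}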